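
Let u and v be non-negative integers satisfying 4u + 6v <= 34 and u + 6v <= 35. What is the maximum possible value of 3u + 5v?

(u,v)=(1,5): 4·1+6·5=34≤34, 1·1+6·5=31≤35, objective 28.
(u,v)=(2,4): 4·2+6·4=32≤34, 1·2+6·4=26≤35, objective 26.
(u,v)=(0,5): 4·0+6·5=30≤34, 1·0+6·5=30≤35, objective 25.
The best lattice point is (1,5), giving 28.

28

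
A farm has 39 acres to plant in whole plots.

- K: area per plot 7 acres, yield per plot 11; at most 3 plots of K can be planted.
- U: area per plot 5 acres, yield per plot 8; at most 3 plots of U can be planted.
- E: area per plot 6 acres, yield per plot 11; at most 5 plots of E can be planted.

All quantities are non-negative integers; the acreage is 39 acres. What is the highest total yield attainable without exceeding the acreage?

68

This is a bounded integer knapsack.
E has the best ratio (11/6); taking only E gives at most 5×11 = 55 (stopped by the supply cap of 5).
Mixing does better — 3×U and 4×E: area 39 ≤ 39, yield 3·8 + 4·11 = 68.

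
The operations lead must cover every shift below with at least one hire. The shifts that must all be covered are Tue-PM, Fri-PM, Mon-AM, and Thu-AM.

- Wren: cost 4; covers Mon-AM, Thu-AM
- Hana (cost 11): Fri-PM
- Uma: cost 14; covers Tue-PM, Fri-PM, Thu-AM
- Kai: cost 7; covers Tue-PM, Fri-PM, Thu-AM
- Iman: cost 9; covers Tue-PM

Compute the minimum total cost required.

This is a weighted set-cover instance.
Choose Wren and Kai: together they cover Tue-PM, Fri-PM, Mon-AM, Thu-AM — every shift.
Total cost: 4 + 7 = 11.
No cover costs less than 11.

11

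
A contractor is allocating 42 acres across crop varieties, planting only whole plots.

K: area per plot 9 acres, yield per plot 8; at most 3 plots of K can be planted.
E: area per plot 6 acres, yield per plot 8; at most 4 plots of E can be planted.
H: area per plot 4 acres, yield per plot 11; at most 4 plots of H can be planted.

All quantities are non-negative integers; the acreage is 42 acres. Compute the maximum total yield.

76

4×E and 4×H: area 40 ≤ 42, yield 4·8 + 4·11 = 76.
3×E and 4×H: area 34 ≤ 42, yield 3·8 + 4·11 = 68.
Best is 76.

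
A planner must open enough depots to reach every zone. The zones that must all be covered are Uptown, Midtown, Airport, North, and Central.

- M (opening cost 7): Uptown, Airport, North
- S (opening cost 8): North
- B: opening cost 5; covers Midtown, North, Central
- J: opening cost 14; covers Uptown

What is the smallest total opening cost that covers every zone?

12

This is a weighted set-cover instance.
Choose M and B: together they cover Uptown, Midtown, Airport, North, Central — every zone.
Total opening cost: 7 + 5 = 12.
No cover costs less than 12.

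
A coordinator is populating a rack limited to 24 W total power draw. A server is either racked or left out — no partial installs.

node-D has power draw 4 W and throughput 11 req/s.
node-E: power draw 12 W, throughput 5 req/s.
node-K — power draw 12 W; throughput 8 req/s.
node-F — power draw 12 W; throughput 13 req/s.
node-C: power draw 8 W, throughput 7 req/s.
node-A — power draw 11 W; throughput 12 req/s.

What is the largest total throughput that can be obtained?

31

node-D + node-K + node-C: power draw 4 + 12 + 8 = 24 ≤ 24, throughput 11 + 8 + 7 = 26.
node-D + node-C + node-A: power draw 4 + 8 + 11 = 23 ≤ 24, throughput 11 + 7 + 12 = 30.
node-D + node-F + node-C: power draw 4 + 12 + 8 = 24 ≤ 24, throughput 11 + 13 + 7 = 31.
Best is node-D, node-F, and node-C with total throughput 31.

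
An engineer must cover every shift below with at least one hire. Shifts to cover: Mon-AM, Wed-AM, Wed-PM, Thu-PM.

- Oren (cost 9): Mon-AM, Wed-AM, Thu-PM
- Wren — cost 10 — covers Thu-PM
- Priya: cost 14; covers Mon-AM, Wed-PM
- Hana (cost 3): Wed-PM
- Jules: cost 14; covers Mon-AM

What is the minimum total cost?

Choose Oren and Hana: together they cover Mon-AM, Wed-AM, Wed-PM, Thu-PM — every shift.
Total cost: 9 + 3 = 12.
No cover costs less than 12.

12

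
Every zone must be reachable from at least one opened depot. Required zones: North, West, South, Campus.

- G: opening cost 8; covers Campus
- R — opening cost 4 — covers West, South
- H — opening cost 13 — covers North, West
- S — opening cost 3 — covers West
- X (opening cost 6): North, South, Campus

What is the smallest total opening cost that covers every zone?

The greedy cost-per-new-zone heuristic would pick R and X for 10, but a cheaper cover exists.
Choose S and X: together they cover North, West, South, Campus — every zone.
Total opening cost: 3 + 6 = 9.
No cover costs less than 9.

9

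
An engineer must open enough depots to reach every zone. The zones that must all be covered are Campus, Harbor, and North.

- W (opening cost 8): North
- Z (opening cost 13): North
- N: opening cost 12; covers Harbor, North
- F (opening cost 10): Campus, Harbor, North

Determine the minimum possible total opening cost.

F alone covers Campus, Harbor, North — every zone.
Total opening cost: 10.
No cover costs less than 10.

10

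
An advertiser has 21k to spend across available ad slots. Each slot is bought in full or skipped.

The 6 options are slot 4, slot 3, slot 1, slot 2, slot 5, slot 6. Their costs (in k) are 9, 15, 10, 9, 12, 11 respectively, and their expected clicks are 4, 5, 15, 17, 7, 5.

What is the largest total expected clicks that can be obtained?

Allowing fractional choices, the relaxed optimum would be about 33.2, but ad slots are indivisible.
slot 2 + slot 6: cost 9 + 11 = 20 ≤ 21, expected clicks 17 + 5 = 22.
slot 1 + slot 2: cost 10 + 9 = 19 ≤ 21, expected clicks 15 + 17 = 32.
slot 2 + slot 5: cost 9 + 12 = 21 ≤ 21, expected clicks 17 + 7 = 24.
Best is slot 1 and slot 2 with total expected clicks 32.

32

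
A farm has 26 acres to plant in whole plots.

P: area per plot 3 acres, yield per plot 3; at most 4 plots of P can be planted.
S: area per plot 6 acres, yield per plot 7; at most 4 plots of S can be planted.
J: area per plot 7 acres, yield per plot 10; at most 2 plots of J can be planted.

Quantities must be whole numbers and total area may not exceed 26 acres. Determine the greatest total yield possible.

34

J has the best ratio (10/7); taking only J gives at most 2×10 = 20 (stopped by the supply cap of 2).
Mixing does better — 2×S and 2×J: area 26 ≤ 26, yield 2·7 + 2·10 = 34.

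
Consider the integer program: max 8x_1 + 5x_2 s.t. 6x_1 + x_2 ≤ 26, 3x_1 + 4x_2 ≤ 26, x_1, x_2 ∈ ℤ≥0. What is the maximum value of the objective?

44

(x_1,x_2)=(3,4): 6·3+1·4=22≤26, 3·3+4·4=25≤26, objective 44.
(x_1,x_2)=(4,2): 6·4+1·2=26≤26, 3·4+4·2=20≤26, objective 42.
(x_1,x_2)=(2,5): 6·2+1·5=17≤26, 3·2+4·5=26≤26, objective 41.
(x_1,x_2)=(3,3): 6·3+1·3=21≤26, 3·3+4·3=21≤26, objective 39.
Maximum is 44 at (x_1,x_2)=(3,4).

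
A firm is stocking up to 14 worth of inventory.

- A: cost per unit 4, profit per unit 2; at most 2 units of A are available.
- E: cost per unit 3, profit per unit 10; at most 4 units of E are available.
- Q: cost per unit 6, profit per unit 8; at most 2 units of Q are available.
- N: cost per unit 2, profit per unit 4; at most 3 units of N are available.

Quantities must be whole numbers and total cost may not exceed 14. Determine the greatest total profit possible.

This is a bounded integer knapsack.
Take 4×E and 1×N: cost 14 ≤ 14, profit 4·10 + 1·4 = 44.
E has the best ratio (10/3) and is taken to its limit of 4; remaining capacity is filled optimally with the others.

44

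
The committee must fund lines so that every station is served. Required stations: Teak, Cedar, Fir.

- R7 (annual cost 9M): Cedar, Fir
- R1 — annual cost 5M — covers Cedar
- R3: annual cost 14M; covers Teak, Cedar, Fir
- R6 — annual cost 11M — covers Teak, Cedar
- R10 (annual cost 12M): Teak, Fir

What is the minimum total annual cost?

14

The greedy cost-per-new-station heuristic would pick R7 and R6 for 20, but a cheaper cover exists.
R3 alone covers Teak, Cedar, Fir — every station.
Total annual cost: 14.
No cover costs less than 14.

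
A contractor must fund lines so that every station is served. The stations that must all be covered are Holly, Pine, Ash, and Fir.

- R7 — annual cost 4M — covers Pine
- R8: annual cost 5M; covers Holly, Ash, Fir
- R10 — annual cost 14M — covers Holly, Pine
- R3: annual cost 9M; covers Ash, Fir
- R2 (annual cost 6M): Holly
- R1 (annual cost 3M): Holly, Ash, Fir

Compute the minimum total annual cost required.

Choose R7 and R1: together they cover Holly, Pine, Ash, Fir — every station.
Total annual cost: 4 + 3 = 7.

7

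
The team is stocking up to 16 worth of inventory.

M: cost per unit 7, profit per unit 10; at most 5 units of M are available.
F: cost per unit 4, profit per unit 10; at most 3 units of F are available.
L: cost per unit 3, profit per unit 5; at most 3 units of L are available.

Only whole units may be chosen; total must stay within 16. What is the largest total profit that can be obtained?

Take 3×F and 1×L: cost 15 ≤ 16, profit 3·10 + 1·5 = 35.
F has the best ratio (10/4) and is taken to its limit of 3; remaining capacity is filled optimally with the others.

35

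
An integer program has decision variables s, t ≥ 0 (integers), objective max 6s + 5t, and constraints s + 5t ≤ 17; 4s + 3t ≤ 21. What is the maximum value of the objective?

30

The continuous relaxation peaks at (3.18, 2.76) with value 32.88; rounding to a feasible lattice point costs some objective.
(s,t)=(5,0): 1·5+5·0=5≤17, 4·5+3·0=20≤21, objective 30.
(s,t)=(4,1): 1·4+5·1=9≤17, 4·4+3·1=19≤21, objective 29.
(s,t)=(3,2): 1·3+5·2=13≤17, 4·3+3·2=18≤21, objective 28.
The best lattice point is (5,0), giving 30.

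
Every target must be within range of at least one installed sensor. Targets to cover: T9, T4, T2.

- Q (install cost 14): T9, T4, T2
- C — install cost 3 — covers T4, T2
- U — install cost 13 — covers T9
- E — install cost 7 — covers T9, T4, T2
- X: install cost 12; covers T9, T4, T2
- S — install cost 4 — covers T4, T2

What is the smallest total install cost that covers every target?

7

E alone covers T9, T4, T2 — every target.
Total install cost: 7.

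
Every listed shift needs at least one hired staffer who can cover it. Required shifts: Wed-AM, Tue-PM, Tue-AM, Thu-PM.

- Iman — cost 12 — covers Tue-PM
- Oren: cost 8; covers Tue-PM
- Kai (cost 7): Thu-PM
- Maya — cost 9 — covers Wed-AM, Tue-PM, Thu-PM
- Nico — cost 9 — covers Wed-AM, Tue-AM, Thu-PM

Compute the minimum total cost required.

The greedy cost-per-new-shift heuristic would pick Maya and Nico for 18, but a cheaper cover exists.
Choose Oren and Nico: together they cover Wed-AM, Tue-PM, Tue-AM, Thu-PM — every shift.
Total cost: 8 + 9 = 17.
No cover costs less than 17.

17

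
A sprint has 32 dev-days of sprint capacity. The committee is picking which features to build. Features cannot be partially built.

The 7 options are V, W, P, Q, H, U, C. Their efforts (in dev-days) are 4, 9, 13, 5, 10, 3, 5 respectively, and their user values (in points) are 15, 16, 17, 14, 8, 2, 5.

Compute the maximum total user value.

62

Allowing fractional choices, the relaxed optimum would be about 63.0, but features are indivisible.
V + W + Q + H + U: effort 4 + 9 + 5 + 10 + 3 = 31 ≤ 32, user value 15 + 16 + 14 + 8 + 2 = 55.
V + W + P + Q: effort 4 + 9 + 13 + 5 = 31 ≤ 32, user value 15 + 16 + 17 + 14 = 62.
Best is V, W, P, and Q with total user value 62.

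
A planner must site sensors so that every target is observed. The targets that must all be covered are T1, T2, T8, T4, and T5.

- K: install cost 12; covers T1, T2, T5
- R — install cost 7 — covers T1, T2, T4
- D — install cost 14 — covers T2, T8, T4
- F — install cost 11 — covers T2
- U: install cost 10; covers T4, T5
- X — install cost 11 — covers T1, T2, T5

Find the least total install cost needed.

25

The greedy cost-per-new-target heuristic would pick R, U, and D for 31, but a cheaper cover exists.
Choose D and X: together they cover T1, T2, T8, T4, T5 — every target.
Total install cost: 14 + 11 = 25.
No cover costs less than 25.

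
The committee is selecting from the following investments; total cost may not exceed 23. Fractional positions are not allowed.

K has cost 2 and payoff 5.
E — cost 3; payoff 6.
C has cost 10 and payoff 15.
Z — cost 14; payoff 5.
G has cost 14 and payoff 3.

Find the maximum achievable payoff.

26

Allowing fractional choices, the relaxed optimum would be about 28.9, but investments are indivisible.
E + C: cost 3 + 10 = 13 ≤ 23, payoff 6 + 15 = 21.
K + E + C: cost 2 + 3 + 10 = 15 ≤ 23, payoff 5 + 6 + 15 = 26.
K + C: cost 2 + 10 = 12 ≤ 23, payoff 5 + 15 = 20.
Best is K, E, and C with total payoff 26.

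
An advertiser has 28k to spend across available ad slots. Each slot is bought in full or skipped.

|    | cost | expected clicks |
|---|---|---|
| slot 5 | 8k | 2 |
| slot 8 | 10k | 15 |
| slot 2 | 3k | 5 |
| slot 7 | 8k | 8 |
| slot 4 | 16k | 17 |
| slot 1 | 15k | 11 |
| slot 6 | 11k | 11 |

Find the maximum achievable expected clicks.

32

slot 8 + slot 2 + slot 6: cost 10 + 3 + 11 = 24 ≤ 28, expected clicks 15 + 5 + 11 = 31.
slot 8 + slot 4: cost 10 + 16 = 26 ≤ 28, expected clicks 15 + 17 = 32.
Best is slot 8 and slot 4 with total expected clicks 32.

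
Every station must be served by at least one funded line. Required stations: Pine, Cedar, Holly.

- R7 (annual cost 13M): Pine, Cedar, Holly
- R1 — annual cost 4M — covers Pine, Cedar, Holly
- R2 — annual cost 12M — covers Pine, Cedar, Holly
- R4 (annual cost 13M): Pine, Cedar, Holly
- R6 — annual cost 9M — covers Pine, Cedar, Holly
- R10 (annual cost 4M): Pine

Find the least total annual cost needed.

4

This is an integer covering problem.
R1 alone covers Pine, Cedar, Holly — every station.
Total annual cost: 4.
No cover costs less than 4.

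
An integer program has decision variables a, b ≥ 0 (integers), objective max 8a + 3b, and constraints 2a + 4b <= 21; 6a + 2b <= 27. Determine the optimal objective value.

35

The continuous relaxation peaks at (3.3, 3.6) with value 37.20; rounding to a feasible lattice point costs some objective.
(a,b)=(4,1) is feasible, giving 35.
(a,b)=(3,3) is feasible, giving 33.
(a,b)=(4,0) is feasible, giving 32.
No feasible integer point exceeds 35.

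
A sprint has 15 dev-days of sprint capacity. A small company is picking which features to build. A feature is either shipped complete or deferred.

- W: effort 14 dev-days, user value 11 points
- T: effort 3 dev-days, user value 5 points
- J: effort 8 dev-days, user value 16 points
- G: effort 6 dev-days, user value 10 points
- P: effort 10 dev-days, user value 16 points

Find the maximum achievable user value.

Allowing fractional choices, the relaxed optimum would be about 27.7, but features are indivisible.
T + J: effort 3 + 8 = 11 ≤ 15, user value 5 + 16 = 21.
T + P: effort 3 + 10 = 13 ≤ 15, user value 5 + 16 = 21.
J + G: effort 8 + 6 = 14 ≤ 15, user value 16 + 10 = 26.
Best is J and G with total user value 26.

26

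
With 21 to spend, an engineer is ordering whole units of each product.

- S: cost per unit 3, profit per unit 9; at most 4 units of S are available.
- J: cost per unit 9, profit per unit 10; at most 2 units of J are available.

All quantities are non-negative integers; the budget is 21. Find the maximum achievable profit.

3×S and 1×J: cost 18 ≤ 21, profit 3·9 + 1·10 = 37.
4×S and 1×J: cost 21 ≤ 21, profit 4·9 + 1·10 = 46.
Best is 46.

46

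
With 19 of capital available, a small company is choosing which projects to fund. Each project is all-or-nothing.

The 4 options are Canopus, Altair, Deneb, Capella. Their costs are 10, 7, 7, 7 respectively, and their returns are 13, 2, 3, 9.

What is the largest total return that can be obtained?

22

Take Canopus and Capella: cost 10 + 7 = 17 ≤ 19, return 13 + 9 = 22.
No other feasible combination does better.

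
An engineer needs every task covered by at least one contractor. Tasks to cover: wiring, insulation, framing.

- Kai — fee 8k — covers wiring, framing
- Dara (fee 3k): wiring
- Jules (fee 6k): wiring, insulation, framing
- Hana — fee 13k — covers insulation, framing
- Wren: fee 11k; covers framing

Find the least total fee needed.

Jules alone covers wiring, insulation, framing — every task.
Total fee: 6.
No cover costs less than 6.

6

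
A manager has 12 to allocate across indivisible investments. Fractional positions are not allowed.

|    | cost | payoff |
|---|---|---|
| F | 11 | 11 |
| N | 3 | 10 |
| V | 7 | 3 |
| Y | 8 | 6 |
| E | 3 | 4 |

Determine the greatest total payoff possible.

This is an integer program with binary decision variables.
Allowing fractional choices, the relaxed optimum would be about 20.0, but investments are indivisible.
N + V: cost 3 + 7 = 10 ≤ 12, payoff 10 + 3 = 13.
N + Y: cost 3 + 8 = 11 ≤ 12, payoff 10 + 6 = 16.
N + E: cost 3 + 3 = 6 ≤ 12, payoff 10 + 4 = 14.
Best is N and Y with total payoff 16.

16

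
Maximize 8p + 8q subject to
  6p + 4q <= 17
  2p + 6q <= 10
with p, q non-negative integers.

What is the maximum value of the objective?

Relaxing integrality, the LP optimum is 25.14 at (p,q) = (2.21, 0.929), which is not an integer point.
(p,q)=(2,1): 6·2+4·1=16≤17, 2·2+6·1=10≤10, objective 24.
(p,q)=(1,1): 6·1+4·1=10≤17, 2·1+6·1=8≤10, objective 16.
(p,q)=(2,0): 6·2+4·0=12≤17, 2·2+6·0=4≤10, objective 16.
No feasible integer point exceeds 24.

24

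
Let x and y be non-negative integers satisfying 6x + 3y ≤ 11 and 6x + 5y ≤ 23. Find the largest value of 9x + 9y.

27

The continuous relaxation peaks at (0, 3.67) with value 33.00; rounding to a feasible lattice point costs some objective.
(x,y)=(0,3): 6·0+3·3=9≤11, 6·0+5·3=15≤23, objective 27.
(x,y)=(0,2): 6·0+3·2=6≤11, 6·0+5·2=10≤23, objective 18.
Maximum is 27 at (x,y)=(0,3).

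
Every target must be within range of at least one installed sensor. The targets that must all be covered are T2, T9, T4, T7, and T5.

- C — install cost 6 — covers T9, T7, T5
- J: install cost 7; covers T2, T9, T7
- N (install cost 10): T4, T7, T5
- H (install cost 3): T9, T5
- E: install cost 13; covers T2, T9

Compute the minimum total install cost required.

This is an integer covering problem.
The greedy cost-per-new-target heuristic would pick H, J, and N for 20, but a cheaper cover exists.
Choose J and N: together they cover T2, T9, T4, T7, T5 — every target.
Total install cost: 7 + 10 = 17.
No cover costs less than 17.

17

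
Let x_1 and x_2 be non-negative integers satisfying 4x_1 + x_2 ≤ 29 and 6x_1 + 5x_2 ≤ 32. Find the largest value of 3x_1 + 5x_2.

Relaxing integrality, the LP optimum is 32.00 at (x_1,x_2) = (0, 6.4), which is not an integer point.
(x_1,x_2)=(0,6): 4·0+1·6=6≤29, 6·0+5·6=30≤32, objective 30.
(x_1,x_2)=(1,5): 4·1+1·5=9≤29, 6·1+5·5=31≤32, objective 28.
(x_1,x_2)=(0,5): 4·0+1·5=5≤29, 6·0+5·5=25≤32, objective 25.
No feasible integer point exceeds 30.

30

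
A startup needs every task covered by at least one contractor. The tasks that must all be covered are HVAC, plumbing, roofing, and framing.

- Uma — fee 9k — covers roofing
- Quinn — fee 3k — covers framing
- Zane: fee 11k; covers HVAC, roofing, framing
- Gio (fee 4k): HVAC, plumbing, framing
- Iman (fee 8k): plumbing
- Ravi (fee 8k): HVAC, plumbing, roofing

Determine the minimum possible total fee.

Choose Quinn and Ravi: together they cover HVAC, plumbing, roofing, framing — every task.
Total fee: 3 + 8 = 11.

11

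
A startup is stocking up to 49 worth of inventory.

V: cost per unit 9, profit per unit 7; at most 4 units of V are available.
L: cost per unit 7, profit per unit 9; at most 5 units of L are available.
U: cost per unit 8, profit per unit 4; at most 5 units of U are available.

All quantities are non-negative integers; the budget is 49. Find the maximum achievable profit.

52

This is a bounded integer knapsack.
2×V and 4×L: cost 46 ≤ 49, profit 2·7 + 4·9 = 50.
1×V and 5×L: cost 44 ≤ 49, profit 1·7 + 5·9 = 52.
Best is 52.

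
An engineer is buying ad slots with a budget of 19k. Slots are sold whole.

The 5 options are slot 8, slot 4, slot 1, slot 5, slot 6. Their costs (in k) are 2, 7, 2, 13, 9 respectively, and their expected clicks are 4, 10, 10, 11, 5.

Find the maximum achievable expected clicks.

25

This is an integer program with binary decision variables.
Allowing fractional choices, the relaxed optimum would be about 30.8, but ad slots are indivisible.
slot 8 + slot 1 + slot 5: cost 2 + 2 + 13 = 17 ≤ 19, expected clicks 4 + 10 + 11 = 25.
slot 4 + slot 1 + slot 6: cost 7 + 2 + 9 = 18 ≤ 19, expected clicks 10 + 10 + 5 = 25.
slot 8 + slot 4 + slot 1: cost 2 + 7 + 2 = 11 ≤ 19, expected clicks 4 + 10 + 10 = 24.
The maximum expected clicks is 25; one optimal choice is slot 8, slot 1, and slot 5.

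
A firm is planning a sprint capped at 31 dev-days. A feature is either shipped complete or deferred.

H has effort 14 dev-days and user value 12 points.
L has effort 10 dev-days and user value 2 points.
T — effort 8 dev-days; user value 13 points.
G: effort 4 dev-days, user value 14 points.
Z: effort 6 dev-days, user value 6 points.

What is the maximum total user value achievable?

39

Treat it as a binary knapsack problem.
Allowing fractional choices, the relaxed optimum would be about 44.1, but features are indivisible.
H + T + G: effort 14 + 8 + 4 = 26 ≤ 31, user value 12 + 13 + 14 = 39.
L + T + G + Z: effort 10 + 8 + 4 + 6 = 28 ≤ 31, user value 2 + 13 + 14 + 6 = 35.
T + G + Z: effort 8 + 4 + 6 = 18 ≤ 31, user value 13 + 14 + 6 = 33.
Best is H, T, and G with total user value 39.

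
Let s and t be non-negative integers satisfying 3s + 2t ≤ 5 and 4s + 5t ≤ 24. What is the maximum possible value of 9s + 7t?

16

The continuous relaxation peaks at (0, 2.5) with value 17.50; rounding to a feasible lattice point costs some objective.
(s,t)=(1,1): 3·1+2·1=5≤5, 4·1+5·1=9≤24, objective 16.
(s,t)=(0,2): 3·0+2·2=4≤5, 4·0+5·2=10≤24, objective 14.
(s,t)=(1,0): 3·1+2·0=3≤5, 4·1+5·0=4≤24, objective 9.
No feasible integer point exceeds 16.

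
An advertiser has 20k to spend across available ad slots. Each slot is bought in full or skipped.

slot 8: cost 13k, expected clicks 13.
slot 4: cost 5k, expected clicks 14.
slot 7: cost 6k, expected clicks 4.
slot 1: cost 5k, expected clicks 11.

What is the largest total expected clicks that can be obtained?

29

Allowing fractional choices, the relaxed optimum would be about 35.0, but ad slots are indivisible.
slot 4 + slot 7 + slot 1: cost 5 + 6 + 5 = 16 ≤ 20, expected clicks 14 + 4 + 11 = 29.
slot 8 + slot 4: cost 13 + 5 = 18 ≤ 20, expected clicks 13 + 14 = 27.
Best is slot 4, slot 7, and slot 1 with total expected clicks 29.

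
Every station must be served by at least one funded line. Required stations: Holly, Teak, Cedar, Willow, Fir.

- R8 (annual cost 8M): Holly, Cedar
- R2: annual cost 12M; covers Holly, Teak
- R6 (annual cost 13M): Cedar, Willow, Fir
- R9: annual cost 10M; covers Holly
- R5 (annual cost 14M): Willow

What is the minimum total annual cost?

25

This is a weighted set-cover instance.
The greedy cost-per-new-station heuristic would pick R8, R6, and R2 for 33, but a cheaper cover exists.
Choose R2 and R6: together they cover Holly, Teak, Cedar, Willow, Fir — every station.
Total annual cost: 12 + 13 = 25.
No cover costs less than 25.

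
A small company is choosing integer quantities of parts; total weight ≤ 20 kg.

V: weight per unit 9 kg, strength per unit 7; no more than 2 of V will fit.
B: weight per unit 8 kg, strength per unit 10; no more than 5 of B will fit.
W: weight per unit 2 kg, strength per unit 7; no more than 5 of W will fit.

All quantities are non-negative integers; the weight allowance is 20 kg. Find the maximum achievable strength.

Take 1×B and 5×W: weight 18 ≤ 20, strength 1·10 + 5·7 = 45.
W has the best ratio (7/2) and is taken to its limit of 5; remaining capacity is filled optimally with the others.

45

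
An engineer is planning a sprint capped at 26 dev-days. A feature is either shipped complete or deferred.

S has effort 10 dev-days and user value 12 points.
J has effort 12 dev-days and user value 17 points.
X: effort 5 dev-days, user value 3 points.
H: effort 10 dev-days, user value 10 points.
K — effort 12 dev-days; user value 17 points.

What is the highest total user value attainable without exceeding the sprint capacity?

34

This is a 0-1 knapsack instance.
Allowing fractional choices, the relaxed optimum would be about 36.4, but features are indivisible.
S + J: effort 10 + 12 = 22 ≤ 26, user value 12 + 17 = 29.
J + K: effort 12 + 12 = 24 ≤ 26, user value 17 + 17 = 34.
S + K: effort 10 + 12 = 22 ≤ 26, user value 12 + 17 = 29.
Best is J and K with total user value 34.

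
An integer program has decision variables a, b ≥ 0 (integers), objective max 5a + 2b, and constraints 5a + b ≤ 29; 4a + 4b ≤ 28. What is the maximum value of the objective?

(a,b)=(5,2): 5·5+1·2=27≤29, 4·5+4·2=28≤28, objective 29.
(a,b)=(5,1): 5·5+1·1=26≤29, 4·5+4·1=24≤28, objective 27.
(a,b)=(4,3): 5·4+1·3=23≤29, 4·4+4·3=28≤28, objective 26.
Maximum is 29 at (a,b)=(5,2).

29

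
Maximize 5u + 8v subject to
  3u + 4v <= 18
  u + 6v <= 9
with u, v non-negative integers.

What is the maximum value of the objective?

(u,v)=(6,0): 3·6+4·0=18≤18, 1·6+6·0=6≤9, objective 30.
(u,v)=(5,0): 3·5+4·0=15≤18, 1·5+6·0=5≤9, objective 25.
(u,v)=(4,0): 3·4+4·0=12≤18, 1·4+6·0=4≤9, objective 20.
The best lattice point is (6,0), giving 30.

30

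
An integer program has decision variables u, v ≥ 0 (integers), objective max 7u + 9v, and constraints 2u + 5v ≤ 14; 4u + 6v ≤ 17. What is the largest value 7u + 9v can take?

28

Relaxing integrality, the LP optimum is 29.75 at (u,v) = (4.25, 0), which is not an integer point.
(u,v)=(4,0): 2·4+5·0=8≤14, 4·4+6·0=16≤17, objective 28.
(u,v)=(3,0): 2·3+5·0=6≤14, 4·3+6·0=12≤17, objective 21.
Maximum is 28 at (u,v)=(4,0).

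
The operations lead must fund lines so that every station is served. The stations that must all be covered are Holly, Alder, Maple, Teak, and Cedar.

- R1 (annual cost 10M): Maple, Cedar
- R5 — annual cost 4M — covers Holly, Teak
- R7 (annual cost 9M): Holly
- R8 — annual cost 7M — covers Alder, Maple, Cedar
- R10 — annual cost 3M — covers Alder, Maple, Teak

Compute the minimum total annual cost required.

11

This is an integer covering problem.
Choose R5 and R8: together they cover Holly, Alder, Maple, Teak, Cedar — every station.
Total annual cost: 4 + 7 = 11.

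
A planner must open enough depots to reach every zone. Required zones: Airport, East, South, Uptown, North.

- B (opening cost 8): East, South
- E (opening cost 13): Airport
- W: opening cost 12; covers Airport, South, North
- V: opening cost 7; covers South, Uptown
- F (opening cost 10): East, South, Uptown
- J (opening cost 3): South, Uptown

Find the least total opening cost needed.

The greedy cost-per-new-zone heuristic would pick J, W, and B for 23, but a cheaper cover exists.
Choose W and F: together they cover Airport, East, South, Uptown, North — every zone.
Total opening cost: 12 + 10 = 22.
No cover costs less than 22.

22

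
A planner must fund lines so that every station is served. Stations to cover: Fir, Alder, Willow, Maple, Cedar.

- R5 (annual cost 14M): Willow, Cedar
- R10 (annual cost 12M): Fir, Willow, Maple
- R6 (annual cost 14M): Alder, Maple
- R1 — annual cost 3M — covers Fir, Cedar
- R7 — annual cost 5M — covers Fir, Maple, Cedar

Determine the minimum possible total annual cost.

Choose R10, R6, and R1: together they cover Fir, Alder, Willow, Maple, Cedar — every station.
Total annual cost: 12 + 14 + 3 = 29.

29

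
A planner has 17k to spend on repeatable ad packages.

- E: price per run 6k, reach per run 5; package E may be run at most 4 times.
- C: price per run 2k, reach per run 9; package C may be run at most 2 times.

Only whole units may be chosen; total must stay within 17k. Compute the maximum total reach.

This is a bounded integer knapsack.
C has the best ratio (9/2); taking only C gives at most 2×9 = 18 (stopped by the supply cap of 2).
Mixing does better — 2×E and 2×C: price 16 ≤ 17, reach 2·5 + 2·9 = 28.

28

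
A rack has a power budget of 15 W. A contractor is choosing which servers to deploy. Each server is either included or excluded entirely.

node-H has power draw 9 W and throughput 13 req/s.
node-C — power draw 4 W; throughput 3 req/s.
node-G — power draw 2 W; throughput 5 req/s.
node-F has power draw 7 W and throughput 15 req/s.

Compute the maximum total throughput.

Take node-C, node-G, and node-F: power draw 4 + 2 + 7 = 13 ≤ 15, throughput 3 + 5 + 15 = 23.
No other feasible combination does better.

23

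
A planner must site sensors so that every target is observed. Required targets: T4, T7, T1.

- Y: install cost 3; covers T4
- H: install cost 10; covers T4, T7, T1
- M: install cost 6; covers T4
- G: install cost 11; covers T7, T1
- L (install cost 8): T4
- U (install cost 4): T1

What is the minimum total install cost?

This is a weighted set-cover instance.
The greedy cost-per-new-target heuristic would pick Y, U, and H for 17, but a cheaper cover exists.
H alone covers T4, T7, T1 — every target.
Total install cost: 10.
No cover costs less than 10.

10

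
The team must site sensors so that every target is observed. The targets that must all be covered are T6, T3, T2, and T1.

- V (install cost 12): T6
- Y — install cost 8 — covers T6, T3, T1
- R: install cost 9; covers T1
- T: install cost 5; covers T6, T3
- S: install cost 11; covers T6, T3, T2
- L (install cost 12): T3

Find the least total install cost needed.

The greedy cost-per-new-target heuristic would pick T, Y, and S for 24, but a cheaper cover exists.
Choose Y and S: together they cover T6, T3, T2, T1 — every target.
Total install cost: 8 + 11 = 19.
No cover costs less than 19.

19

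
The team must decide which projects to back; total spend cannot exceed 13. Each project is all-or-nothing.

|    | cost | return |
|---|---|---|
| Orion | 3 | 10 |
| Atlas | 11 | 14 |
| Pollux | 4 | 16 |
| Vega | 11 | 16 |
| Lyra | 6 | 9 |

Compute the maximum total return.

35

Take Orion, Pollux, and Lyra: cost 3 + 4 + 6 = 13 ≤ 13, return 10 + 16 + 9 = 35.
No other feasible combination does better.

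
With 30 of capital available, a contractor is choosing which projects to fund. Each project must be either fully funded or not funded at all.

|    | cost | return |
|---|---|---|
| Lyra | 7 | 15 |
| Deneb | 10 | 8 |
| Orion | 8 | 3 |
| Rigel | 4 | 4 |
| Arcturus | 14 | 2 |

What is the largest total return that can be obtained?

30

Lyra + Deneb + Rigel: cost 7 + 10 + 4 = 21 ≤ 30, return 15 + 8 + 4 = 27.
Lyra + Deneb + Orion: cost 7 + 10 + 8 = 25 ≤ 30, return 15 + 8 + 3 = 26.
Lyra + Deneb + Orion + Rigel: cost 7 + 10 + 8 + 4 = 29 ≤ 30, return 15 + 8 + 3 + 4 = 30.
Best is Lyra, Deneb, Orion, and Rigel with total return 30.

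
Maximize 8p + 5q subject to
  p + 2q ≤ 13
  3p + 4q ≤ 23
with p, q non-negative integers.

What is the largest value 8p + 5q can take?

(p,q)=(7,0): 1·7+2·0=7≤13, 3·7+4·0=21≤23, objective 56.
(p,q)=(6,1): 1·6+2·1=8≤13, 3·6+4·1=22≤23, objective 53.
(p,q)=(6,0): 1·6+2·0=6≤13, 3·6+4·0=18≤23, objective 48.
No feasible integer point exceeds 56.

56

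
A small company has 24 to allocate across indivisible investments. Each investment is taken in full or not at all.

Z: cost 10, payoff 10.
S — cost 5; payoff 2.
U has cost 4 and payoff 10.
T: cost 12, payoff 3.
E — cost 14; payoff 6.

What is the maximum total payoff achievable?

This is an integer program with binary decision variables.
S + U + E: cost 5 + 4 + 14 = 23 ≤ 24, payoff 2 + 10 + 6 = 18.
Z + S + U: cost 10 + 5 + 4 = 19 ≤ 24, payoff 10 + 2 + 10 = 22.
Z + U: cost 10 + 4 = 14 ≤ 24, payoff 10 + 10 = 20.
Best is Z, S, and U with total payoff 22.

22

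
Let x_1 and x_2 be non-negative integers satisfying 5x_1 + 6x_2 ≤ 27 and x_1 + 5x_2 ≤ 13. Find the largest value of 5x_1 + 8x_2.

31

(x_1,x_2)=(3,2): 5·3+6·2=27≤27, 1·3+5·2=13≤13, objective 31.
(x_1,x_2)=(4,1): 5·4+6·1=26≤27, 1·4+5·1=9≤13, objective 28.
The best lattice point is (3,2), giving 31.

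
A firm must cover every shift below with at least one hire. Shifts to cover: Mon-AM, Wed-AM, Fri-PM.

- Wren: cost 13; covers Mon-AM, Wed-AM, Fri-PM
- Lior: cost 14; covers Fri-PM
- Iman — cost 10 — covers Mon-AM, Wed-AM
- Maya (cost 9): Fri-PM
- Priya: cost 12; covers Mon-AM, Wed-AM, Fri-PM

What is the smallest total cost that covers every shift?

Priya alone covers Mon-AM, Wed-AM, Fri-PM — every shift.
Total cost: 12.

12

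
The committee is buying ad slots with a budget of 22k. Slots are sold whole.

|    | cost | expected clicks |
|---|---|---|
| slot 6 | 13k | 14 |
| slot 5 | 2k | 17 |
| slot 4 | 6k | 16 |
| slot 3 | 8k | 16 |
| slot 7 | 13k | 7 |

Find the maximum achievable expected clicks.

slot 6 + slot 5 + slot 4: cost 13 + 2 + 6 = 21 ≤ 22, expected clicks 14 + 17 + 16 = 47.
slot 5 + slot 4 + slot 3: cost 2 + 6 + 8 = 16 ≤ 22, expected clicks 17 + 16 + 16 = 49.
Best is slot 5, slot 4, and slot 3 with total expected clicks 49.

49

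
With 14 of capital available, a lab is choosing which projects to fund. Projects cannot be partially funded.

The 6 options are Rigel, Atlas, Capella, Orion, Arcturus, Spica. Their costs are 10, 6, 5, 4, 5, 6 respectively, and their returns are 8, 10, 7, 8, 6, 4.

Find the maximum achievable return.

21

Treat it as a binary knapsack problem.
Capella + Orion + Arcturus: cost 5 + 4 + 5 = 14 ≤ 14, return 7 + 8 + 6 = 21.
Atlas + Orion: cost 6 + 4 = 10 ≤ 14, return 10 + 8 = 18.
Best is Capella, Orion, and Arcturus with total return 21.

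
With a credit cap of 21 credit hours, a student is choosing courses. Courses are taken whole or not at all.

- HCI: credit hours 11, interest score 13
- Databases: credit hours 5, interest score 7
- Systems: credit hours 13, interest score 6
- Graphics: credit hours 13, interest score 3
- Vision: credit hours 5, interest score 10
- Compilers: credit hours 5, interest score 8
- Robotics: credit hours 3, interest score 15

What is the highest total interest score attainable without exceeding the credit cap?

Allowing fractional choices, the relaxed optimum would be about 43.5, but courses are indivisible.
Databases + Vision + Compilers + Robotics: credit hours 5 + 5 + 5 + 3 = 18 ≤ 21, interest score 7 + 10 + 8 + 15 = 40.
HCI + Compilers + Robotics: credit hours 11 + 5 + 3 = 19 ≤ 21, interest score 13 + 8 + 15 = 36.
HCI + Vision + Robotics: credit hours 11 + 5 + 3 = 19 ≤ 21, interest score 13 + 10 + 15 = 38.
Best is Databases, Vision, Compilers, and Robotics with total interest score 40.

40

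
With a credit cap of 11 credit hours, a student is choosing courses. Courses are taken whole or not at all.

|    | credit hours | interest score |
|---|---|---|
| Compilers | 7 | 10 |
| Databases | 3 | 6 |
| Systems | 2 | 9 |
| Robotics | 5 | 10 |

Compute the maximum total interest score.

25

Take Databases, Systems, and Robotics: credit hours 3 + 2 + 5 = 10 ≤ 11, interest score 6 + 9 + 10 = 25.
No other feasible combination does better.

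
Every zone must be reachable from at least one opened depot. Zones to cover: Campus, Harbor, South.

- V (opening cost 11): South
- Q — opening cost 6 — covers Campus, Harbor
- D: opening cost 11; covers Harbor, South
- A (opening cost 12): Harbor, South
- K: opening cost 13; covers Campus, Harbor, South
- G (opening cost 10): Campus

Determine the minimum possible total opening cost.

13

This is a weighted set-cover instance.
The greedy cost-per-new-zone heuristic would pick Q and V for 17, but a cheaper cover exists.
K alone covers Campus, Harbor, South — every zone.
Total opening cost: 13.
No cover costs less than 13.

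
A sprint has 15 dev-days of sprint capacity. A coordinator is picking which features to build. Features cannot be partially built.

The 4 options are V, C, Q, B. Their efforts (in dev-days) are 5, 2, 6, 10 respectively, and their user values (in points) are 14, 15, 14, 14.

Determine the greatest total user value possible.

43

This is a 0-1 knapsack instance.
Take V, C, and Q: effort 5 + 2 + 6 = 13 ≤ 15, user value 14 + 15 + 14 = 43.
No other feasible combination does better.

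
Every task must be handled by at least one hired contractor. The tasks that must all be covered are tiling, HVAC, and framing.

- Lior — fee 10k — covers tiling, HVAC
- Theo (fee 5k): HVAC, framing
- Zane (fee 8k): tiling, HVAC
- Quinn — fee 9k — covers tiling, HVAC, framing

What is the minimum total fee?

9

This is an integer covering problem.
The greedy cost-per-new-task heuristic would pick Theo and Zane for 13, but a cheaper cover exists.
Quinn alone covers tiling, HVAC, framing — every task.
Total fee: 9.
No cover costs less than 9.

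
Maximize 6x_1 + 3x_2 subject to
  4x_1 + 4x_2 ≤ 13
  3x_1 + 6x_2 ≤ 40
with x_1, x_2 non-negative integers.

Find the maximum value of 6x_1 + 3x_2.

18

Relaxing integrality, the LP optimum is 19.50 at (x_1,x_2) = (3.25, 0), which is not an integer point.
(x_1,x_2)=(3,0): 4·3+4·0=12≤13, 3·3+6·0=9≤40, objective 18.
(x_1,x_2)=(2,1): 4·2+4·1=12≤13, 3·2+6·1=12≤40, objective 15.
(x_1,x_2)=(2,0): 4·2+4·0=8≤13, 3·2+6·0=6≤40, objective 12.
The best lattice point is (3,0), giving 18.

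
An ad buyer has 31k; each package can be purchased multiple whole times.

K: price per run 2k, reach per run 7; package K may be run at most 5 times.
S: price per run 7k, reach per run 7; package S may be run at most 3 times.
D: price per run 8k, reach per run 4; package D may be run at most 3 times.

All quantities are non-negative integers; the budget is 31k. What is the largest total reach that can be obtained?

56

This is a bounded integer knapsack.
K has the best ratio (7/2); taking only K gives at most 5×7 = 35 (stopped by the supply cap of 5).
Mixing does better — 5×K and 3×S: price 31 ≤ 31, reach 5·7 + 3·7 = 56.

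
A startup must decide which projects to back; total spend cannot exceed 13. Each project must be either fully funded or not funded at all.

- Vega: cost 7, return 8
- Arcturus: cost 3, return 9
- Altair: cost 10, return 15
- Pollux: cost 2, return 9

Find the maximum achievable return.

26

Vega + Arcturus + Pollux: cost 7 + 3 + 2 = 12 ≤ 13, return 8 + 9 + 9 = 26.
Altair + Pollux: cost 10 + 2 = 12 ≤ 13, return 15 + 9 = 24.
Best is Vega, Arcturus, and Pollux with total return 26.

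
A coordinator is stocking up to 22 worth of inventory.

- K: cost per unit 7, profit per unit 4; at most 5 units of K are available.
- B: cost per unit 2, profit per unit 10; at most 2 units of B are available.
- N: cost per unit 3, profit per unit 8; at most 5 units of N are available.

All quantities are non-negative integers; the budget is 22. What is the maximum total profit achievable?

B has the best ratio (10/2); taking only B gives at most 2×10 = 20 (stopped by the supply cap of 2).
Mixing does better — 2×B and 5×N: cost 19 ≤ 22, profit 2·10 + 5·8 = 60.

60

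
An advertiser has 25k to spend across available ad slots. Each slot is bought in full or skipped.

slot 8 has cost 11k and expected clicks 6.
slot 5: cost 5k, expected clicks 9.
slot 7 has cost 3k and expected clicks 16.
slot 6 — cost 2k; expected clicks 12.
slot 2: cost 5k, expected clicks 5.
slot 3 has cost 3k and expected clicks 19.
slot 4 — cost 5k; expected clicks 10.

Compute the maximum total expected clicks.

71

Treat it as a binary knapsack problem.
Allowing fractional choices, the relaxed optimum would be about 72.1, but ad slots are indivisible.
slot 5 + slot 7 + slot 6 + slot 2 + slot 3 + slot 4: cost 5 + 3 + 2 + 5 + 3 + 5 = 23 ≤ 25, expected clicks 9 + 16 + 12 + 5 + 19 + 10 = 71.
slot 5 + slot 7 + slot 6 + slot 3 + slot 4: cost 5 + 3 + 2 + 3 + 5 = 18 ≤ 25, expected clicks 9 + 16 + 12 + 19 + 10 = 66.
slot 8 + slot 7 + slot 6 + slot 3 + slot 4: cost 11 + 3 + 2 + 3 + 5 = 24 ≤ 25, expected clicks 6 + 16 + 12 + 19 + 10 = 63.
Best is slot 5, slot 7, slot 6, slot 2, slot 3, and slot 4 with total expected clicks 71.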